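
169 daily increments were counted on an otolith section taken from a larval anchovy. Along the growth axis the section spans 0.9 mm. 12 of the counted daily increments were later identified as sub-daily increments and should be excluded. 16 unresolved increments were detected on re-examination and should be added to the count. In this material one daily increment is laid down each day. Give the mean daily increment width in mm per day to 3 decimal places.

0.005 mm per day

Adjusted count: 169 − 12 + 16 = 173 daily increments.
Mean rate = 0.9 mm / 173 days ≈ 0.005 mm per day.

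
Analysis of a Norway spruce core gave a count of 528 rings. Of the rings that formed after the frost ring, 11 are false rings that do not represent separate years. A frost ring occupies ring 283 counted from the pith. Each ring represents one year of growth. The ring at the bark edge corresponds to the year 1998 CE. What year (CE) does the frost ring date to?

The frost ring sits at ring 283 from the pith, so 528 − 283 = 245 rings formed after it.
245 − 11 false = 234 true rings after the frost ring.
The ring at the bark edge is 1998 CE, so the frost ring dates to 1998 − 234 = 1764 CE.

1764 CE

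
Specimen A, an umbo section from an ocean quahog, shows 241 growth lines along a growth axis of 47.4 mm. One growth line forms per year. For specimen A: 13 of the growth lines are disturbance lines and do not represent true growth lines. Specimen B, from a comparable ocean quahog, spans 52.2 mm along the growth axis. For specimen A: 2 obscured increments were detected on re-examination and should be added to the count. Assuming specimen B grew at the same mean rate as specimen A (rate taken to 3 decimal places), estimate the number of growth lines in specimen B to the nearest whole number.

Specimen A: adjusted count: 241 − 13 + 2 = 230 growth lines.
A: Extension rate ≈ 47.4 / 230 = 0.206 mm per year.
Specimen B: 52.2 mm / 0.206 mm per year = 253.40 years ≈ 253 growth lines.

253 growth lines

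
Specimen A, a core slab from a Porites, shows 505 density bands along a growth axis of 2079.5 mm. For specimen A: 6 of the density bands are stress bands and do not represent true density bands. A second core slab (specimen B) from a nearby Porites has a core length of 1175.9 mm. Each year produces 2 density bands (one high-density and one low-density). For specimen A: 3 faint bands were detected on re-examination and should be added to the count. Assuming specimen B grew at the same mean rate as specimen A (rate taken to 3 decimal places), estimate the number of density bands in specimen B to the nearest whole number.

284 density bands

Specimen A: after corrections the count is 505 − 6 + 3 = 502 density bands.
Specimen A: 502 density bands at 2 per year is 502 / 2 = 251 years.
A: Extension rate ≈ 2079.5 / 251 = 8.285 mm/yr.
B spans 1175.9 / 8.285 = 141.93 years; at 2 density bands per year that is 141.93 × 2 ≈ 284 density bands.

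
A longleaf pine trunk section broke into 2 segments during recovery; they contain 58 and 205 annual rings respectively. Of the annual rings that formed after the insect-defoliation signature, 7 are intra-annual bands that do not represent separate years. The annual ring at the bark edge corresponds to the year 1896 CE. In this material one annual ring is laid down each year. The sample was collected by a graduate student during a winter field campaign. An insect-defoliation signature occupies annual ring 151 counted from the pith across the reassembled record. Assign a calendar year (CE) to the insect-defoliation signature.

Total annual rings = 58 + 205 = 263.
263 − 151 = 112 annual rings lie beyond the insect-defoliation signature toward the bark edge.
Removing the 7 false annual rings leaves 112 − 7 = 105 true annual rings beyond the insect-defoliation signature.
The annual ring at the bark edge is 1896 CE, so the insect-defoliation signature dates to 1896 − 105 = 1791 CE.

1791 CE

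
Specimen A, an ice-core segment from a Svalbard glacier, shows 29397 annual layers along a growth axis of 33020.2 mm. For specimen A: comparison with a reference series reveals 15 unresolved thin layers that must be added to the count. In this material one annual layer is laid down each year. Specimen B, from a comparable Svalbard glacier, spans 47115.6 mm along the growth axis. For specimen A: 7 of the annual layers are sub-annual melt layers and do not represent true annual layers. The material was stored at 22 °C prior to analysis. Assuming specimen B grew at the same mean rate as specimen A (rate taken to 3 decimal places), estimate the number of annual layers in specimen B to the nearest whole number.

Specimen A: true annual layer count = 29397 − 7 + 15 = 29405.
A: 33020.2 mm over 29405 years gives 33020.2 / 29405 ≈ 1.123 mm per year.
Specimen B: 47115.6 mm / 1.123 mm per year = 41955.12 years ≈ 41955 annual layers.

41955 annual layers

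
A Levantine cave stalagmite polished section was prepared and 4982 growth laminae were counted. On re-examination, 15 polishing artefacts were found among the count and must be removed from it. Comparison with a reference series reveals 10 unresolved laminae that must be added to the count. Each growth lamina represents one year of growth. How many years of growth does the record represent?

True growth lamina count = 4982 − 15 + 10 = 4977.
At one growth lamina per year, that is 4977 years.

4977 years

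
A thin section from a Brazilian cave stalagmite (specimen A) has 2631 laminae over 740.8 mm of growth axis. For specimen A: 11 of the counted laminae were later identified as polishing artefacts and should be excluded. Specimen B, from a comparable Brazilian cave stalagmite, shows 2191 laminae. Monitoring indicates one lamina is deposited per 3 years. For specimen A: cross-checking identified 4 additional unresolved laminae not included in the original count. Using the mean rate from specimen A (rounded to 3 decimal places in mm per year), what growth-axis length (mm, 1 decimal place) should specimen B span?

Specimen A: after corrections the count is 2631 − 11 + 4 = 2624 laminae.
Specimen A: at 3 years per lamina, 2624 × 3 = 7872 years.
A: Extension rate ≈ 740.8 / 7872 = 0.094 mm per year.
Specimen B: multiplying by 3 years per lamina: 2191 × 3 = 6573 years. Length of B = 0.094 × 6573 = 617.9 mm.

617.9 mm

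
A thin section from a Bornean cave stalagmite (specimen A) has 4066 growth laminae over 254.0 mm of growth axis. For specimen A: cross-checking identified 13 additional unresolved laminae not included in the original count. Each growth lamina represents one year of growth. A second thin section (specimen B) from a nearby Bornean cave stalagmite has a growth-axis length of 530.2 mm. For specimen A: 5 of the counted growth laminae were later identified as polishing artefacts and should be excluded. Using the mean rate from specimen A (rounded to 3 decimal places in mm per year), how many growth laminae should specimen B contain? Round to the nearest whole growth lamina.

8552 growth laminae

Specimen A: after corrections the count is 4066 − 5 + 13 = 4074 growth laminae.
A: Mean rate = 254.0 mm / 4074 years ≈ 0.062 mm per year.
Specimen B: 530.2 mm / 0.062 mm per year = 8551.61 years ≈ 8552 growth laminae.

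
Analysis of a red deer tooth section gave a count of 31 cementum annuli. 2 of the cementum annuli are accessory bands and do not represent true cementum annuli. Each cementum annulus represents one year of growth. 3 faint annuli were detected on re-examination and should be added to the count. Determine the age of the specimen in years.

32 years

True cementum annulus count = 31 − 2 + 3 = 32.
One cementum annulus per year makes the duration 32 years.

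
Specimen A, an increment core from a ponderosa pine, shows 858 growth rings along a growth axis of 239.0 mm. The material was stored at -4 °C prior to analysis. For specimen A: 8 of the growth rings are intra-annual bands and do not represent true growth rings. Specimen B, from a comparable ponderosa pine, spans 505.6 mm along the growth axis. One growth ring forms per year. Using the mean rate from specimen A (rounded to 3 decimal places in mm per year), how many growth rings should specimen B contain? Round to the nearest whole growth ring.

Specimen A: true growth ring count = 858 − 8 = 850.
A: Extension rate ≈ 239.0 / 850 = 0.281 mm/yr.
B spans 505.6 / 0.281 = 1799.29 years ≈ 1799 growth rings.

1799 growth rings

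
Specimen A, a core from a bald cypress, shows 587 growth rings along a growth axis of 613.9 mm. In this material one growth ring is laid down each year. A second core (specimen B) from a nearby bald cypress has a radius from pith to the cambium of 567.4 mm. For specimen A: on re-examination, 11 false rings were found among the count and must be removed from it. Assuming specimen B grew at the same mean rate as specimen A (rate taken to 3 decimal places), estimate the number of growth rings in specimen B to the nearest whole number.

Specimen A: adjusted count: 587 − 11 = 576 growth rings.
A: Mean rate = 613.9 mm / 576 years ≈ 1.066 mm per year.
B spans 567.4 / 1.066 = 532.27 years ≈ 532 growth rings.

532 growth rings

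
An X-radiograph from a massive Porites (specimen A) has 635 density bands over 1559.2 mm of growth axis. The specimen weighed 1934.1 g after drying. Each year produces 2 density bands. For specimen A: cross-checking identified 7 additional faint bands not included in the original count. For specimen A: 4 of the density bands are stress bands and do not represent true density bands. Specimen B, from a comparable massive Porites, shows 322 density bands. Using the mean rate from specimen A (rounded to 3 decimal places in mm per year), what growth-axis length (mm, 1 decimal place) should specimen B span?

Specimen A: adjusted count: 635 − 4 + 7 = 638 density bands.
Specimen A: with 2 density bands per year, 638 / 2 = 319 years.
A: Extension rate ≈ 1559.2 / 319 = 4.888 mm/yr.
Specimen B: with 2 density bands per year, 322 / 2 = 161 years. Length of B = 4.888 × 161 = 787.0 mm.

787.0 mm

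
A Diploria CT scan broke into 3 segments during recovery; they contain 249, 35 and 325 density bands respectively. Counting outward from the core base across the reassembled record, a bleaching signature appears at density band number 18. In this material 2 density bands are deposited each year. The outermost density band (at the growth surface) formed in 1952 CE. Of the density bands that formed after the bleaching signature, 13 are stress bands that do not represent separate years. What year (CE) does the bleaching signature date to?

1663 CE

Total density bands = 249 + 35 + 325 = 609.
The bleaching signature sits at density band 18 from the core base, so 609 − 18 = 591 density bands formed after it.
591 − 13 false = 578 true density bands after the bleaching signature.
578 density bands at 2 per year is 578 / 2 = 289 years.
1952 − 289 = 1663 CE.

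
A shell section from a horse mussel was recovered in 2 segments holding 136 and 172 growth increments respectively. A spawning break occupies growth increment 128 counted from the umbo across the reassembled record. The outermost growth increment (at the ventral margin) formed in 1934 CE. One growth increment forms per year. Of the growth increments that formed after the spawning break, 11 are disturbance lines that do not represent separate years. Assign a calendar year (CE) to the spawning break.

1765 CE

Total growth increments = 136 + 172 = 308.
Between growth increment 128 and the ventral margin there are 308 − 128 = 180 growth increments.
180 − 11 false = 169 true growth increments after the spawning break.
The growth increment at the ventral margin is 1934 CE, so the spawning break dates to 1934 − 169 = 1765 CE.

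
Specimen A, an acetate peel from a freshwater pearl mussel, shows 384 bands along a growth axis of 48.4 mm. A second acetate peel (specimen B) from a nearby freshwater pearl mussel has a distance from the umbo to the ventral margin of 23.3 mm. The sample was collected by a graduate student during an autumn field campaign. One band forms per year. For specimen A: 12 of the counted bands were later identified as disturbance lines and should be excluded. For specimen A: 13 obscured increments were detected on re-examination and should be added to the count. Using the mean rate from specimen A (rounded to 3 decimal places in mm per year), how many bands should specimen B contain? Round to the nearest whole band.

185 bands

Specimen A: true band count = 384 − 12 + 13 = 385.
A: Mean rate = 48.4 mm / 385 years ≈ 0.126 mm per year.
For B, 23.3 / 0.126 = 184.92 years ≈ 185 bands.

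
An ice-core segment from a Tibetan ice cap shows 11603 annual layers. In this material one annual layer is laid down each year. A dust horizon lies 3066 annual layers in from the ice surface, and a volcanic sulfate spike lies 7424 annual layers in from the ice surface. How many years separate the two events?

4358 years

7424 − 3066 = 4358 annual layers lie between the two events.
That is 4358 years at one annual layer per year.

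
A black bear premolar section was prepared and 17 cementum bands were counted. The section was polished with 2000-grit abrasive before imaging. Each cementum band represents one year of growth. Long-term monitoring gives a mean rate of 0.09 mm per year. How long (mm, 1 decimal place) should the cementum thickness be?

1.5 mm

The record spans 17 years at 0.09 mm per year.
Predicted length = 0.09 mm/year × 17 years = 1.5 mm.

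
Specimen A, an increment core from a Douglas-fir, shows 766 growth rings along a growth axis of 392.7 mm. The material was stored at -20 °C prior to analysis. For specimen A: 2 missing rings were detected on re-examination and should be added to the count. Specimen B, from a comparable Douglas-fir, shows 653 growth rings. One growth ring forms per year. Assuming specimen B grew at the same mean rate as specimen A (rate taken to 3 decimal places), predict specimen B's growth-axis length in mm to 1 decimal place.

333.7 mm

Specimen A: correcting the raw count gives 766 + 2 = 768 true growth rings.
A: Mean rate = 392.7 mm / 768 years ≈ 0.511 mm per year.
For B, 0.511 mm/year × 653 years = 333.7 mm.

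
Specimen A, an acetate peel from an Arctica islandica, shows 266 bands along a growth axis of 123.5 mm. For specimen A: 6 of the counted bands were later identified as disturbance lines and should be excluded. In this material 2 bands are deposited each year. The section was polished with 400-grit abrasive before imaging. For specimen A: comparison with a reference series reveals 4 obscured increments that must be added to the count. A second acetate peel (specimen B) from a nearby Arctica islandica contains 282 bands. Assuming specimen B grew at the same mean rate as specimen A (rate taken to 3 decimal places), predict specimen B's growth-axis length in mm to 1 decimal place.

132.0 mm

Specimen A: adjusted count: 266 − 6 + 4 = 264 bands.
Specimen A: 264 bands at 2 per year is 264 / 2 = 132 years.
A: Mean rate = 123.5 mm / 132 years ≈ 0.936 mm/year.
Specimen B: dividing by 2 bands per year: 282 / 2 = 141 years. For B, 0.936 mm/year × 141 years = 132.0 mm.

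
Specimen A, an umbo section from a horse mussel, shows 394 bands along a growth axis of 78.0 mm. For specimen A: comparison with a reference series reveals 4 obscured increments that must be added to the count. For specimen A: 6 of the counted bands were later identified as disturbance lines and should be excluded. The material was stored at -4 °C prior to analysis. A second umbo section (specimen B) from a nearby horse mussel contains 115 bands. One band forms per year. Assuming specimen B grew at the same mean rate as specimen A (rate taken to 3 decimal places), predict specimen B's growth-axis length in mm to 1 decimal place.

22.9 mm

Specimen A: true band count = 394 − 6 + 4 = 392.
A: Extension rate ≈ 78.0 / 392 = 0.199 mm/year.
B's length ≈ 0.199 × 115 = 22.9 mm.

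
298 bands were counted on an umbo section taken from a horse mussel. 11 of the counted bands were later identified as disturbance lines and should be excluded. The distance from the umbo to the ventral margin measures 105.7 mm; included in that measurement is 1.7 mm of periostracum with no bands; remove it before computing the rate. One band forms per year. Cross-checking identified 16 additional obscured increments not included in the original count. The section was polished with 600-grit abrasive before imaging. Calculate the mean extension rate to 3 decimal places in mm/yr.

0.343 mm/yr

After corrections the count is 298 − 11 + 16 = 303 bands.
The growth record spans 105.7 − 1.7 = 104.0 mm.
104.0 mm over 303 years gives 104.0 / 303 ≈ 0.343 mm/yr.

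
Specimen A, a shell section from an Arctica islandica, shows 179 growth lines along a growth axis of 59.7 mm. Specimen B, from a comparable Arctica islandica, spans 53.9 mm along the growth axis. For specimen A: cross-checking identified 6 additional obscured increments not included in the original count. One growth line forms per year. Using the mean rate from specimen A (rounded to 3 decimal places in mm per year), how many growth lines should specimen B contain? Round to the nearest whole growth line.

Specimen A: adjusted count: 179 + 6 = 185 growth lines.
A: Mean rate = 59.7 mm / 185 years ≈ 0.323 mm per year.
For B, 53.9 / 0.323 = 166.87 years ≈ 167 growth lines.

167 growth lines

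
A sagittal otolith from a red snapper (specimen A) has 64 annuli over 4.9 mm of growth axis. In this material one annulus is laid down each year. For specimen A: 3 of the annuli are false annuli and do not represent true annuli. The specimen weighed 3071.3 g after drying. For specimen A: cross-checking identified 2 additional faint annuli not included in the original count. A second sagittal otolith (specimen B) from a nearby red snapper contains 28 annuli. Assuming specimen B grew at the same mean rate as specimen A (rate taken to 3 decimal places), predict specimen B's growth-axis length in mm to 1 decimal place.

Specimen A: true annulus count = 64 − 3 + 2 = 63.
A: 4.9 mm over 63 years gives 4.9 / 63 ≈ 0.078 mm/yr.
B's length ≈ 0.078 × 28 = 2.2 mm.

2.2 mm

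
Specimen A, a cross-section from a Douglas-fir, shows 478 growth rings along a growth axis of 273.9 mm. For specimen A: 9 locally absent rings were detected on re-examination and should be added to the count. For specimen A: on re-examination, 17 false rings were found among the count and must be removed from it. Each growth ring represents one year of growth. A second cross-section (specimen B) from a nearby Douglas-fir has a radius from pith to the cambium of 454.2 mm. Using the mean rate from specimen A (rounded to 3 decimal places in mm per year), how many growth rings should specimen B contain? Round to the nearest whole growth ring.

Specimen A: adjusted count: 478 − 17 + 9 = 470 growth rings.
A: 273.9 mm over 470 years gives 273.9 / 470 ≈ 0.583 mm/year.
B spans 454.2 / 0.583 = 779.07 years ≈ 779 growth rings.

779 growth rings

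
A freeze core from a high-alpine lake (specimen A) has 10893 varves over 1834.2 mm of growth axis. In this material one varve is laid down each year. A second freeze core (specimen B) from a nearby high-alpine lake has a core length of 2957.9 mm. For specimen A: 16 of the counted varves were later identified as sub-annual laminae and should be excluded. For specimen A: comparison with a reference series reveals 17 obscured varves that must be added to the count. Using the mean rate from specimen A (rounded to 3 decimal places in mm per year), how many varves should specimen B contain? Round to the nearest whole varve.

17607 varves

Specimen A: adjusted count: 10893 − 16 + 17 = 10894 varves.
A: 1834.2 mm over 10894 years gives 1834.2 / 10894 ≈ 0.168 mm/year.
For B, 2957.9 / 0.168 = 17606.55 years ≈ 17607 varves.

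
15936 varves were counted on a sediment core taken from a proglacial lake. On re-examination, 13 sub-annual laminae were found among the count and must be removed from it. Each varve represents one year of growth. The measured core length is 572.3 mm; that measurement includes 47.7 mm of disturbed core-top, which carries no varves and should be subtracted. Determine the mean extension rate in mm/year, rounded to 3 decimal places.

After corrections the count is 15936 − 13 = 15923 varves.
Removing the 47.7 mm offcut leaves 572.3 − 47.7 = 524.6 mm.
Mean rate = 524.6 mm / 15923 years ≈ 0.033 mm/year.

0.033 mm/year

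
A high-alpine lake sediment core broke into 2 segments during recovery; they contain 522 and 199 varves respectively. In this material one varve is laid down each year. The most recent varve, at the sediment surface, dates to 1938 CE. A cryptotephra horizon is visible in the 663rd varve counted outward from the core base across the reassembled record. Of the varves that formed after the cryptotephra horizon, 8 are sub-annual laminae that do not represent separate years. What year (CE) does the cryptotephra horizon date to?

1888 CE

Total varves = 522 + 199 = 721.
The cryptotephra horizon sits at varve 663 from the core base, so 721 − 663 = 58 varves formed after it.
Removing the 8 false varves leaves 58 − 8 = 50 true varves beyond the cryptotephra horizon.
Counting back 50 years from 1938 CE places the cryptotephra horizon in 1938 − 50 = 1888 CE.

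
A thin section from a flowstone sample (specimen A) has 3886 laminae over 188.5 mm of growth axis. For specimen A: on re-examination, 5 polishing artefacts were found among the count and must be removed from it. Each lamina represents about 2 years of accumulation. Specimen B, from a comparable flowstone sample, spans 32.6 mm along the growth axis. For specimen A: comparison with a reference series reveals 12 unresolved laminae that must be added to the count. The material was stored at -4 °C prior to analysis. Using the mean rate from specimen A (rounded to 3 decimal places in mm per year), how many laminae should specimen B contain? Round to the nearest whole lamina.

679 laminae

Specimen A: true lamina count = 3886 − 5 + 12 = 3893.
Specimen A: multiplying by 2 years per lamina: 3893 × 2 = 7786 years.
A: Extension rate ≈ 188.5 / 7786 = 0.024 mm/year.
For B, 32.6 / 0.024 = 1358.33 years; at 2 years per lamina that is 1358.33 / 2 ≈ 679 laminae.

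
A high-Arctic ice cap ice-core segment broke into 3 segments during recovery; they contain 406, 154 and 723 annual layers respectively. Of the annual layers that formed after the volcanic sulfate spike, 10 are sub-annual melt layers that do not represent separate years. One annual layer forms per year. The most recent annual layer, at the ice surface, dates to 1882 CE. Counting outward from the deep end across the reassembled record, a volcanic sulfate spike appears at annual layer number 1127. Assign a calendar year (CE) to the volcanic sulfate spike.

Total annual layers = 406 + 154 + 723 = 1283.
The volcanic sulfate spike sits at annual layer 1127 from the deep end, so 1283 − 1127 = 156 annual layers formed after it.
Excluding 10 false annual layers: 156 − 10 = 146.
Counting back 146 years from 1882 CE places the volcanic sulfate spike in 1882 − 146 = 1736 CE.

1736 CE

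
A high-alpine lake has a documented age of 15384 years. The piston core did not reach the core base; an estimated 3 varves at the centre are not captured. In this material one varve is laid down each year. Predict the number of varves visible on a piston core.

Expected varves over 15384 years: 15384.
15384 − 3 missed = 15381 varves expected in the prepared section.

15381 varves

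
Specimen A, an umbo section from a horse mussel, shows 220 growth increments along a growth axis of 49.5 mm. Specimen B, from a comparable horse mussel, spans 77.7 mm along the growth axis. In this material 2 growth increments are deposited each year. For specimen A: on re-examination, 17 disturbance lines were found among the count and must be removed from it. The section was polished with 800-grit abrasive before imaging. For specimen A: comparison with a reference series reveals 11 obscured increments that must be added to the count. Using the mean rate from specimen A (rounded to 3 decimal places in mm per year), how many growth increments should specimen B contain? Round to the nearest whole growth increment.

336 growth increments

Specimen A: after corrections the count is 220 − 17 + 11 = 214 growth increments.
Specimen A: dividing by 2 growth increments per year: 214 / 2 = 107 years.
A: Extension rate ≈ 49.5 / 107 = 0.463 mm/yr.
B spans 77.7 / 0.463 = 167.82 years; at 2 growth increments per year that is 167.82 × 2 ≈ 336 growth increments.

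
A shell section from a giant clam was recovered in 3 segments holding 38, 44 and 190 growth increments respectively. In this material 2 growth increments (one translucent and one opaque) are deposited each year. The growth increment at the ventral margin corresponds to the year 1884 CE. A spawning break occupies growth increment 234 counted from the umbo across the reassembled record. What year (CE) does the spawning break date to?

1865 CE

Total growth increments = 38 + 44 + 190 = 272.
The spawning break sits at growth increment 234 from the umbo, so 272 − 234 = 38 growth increments formed after it.
Dividing by 2 growth increments per year: 38 / 2 = 19 years.
1884 − 19 = 1865 CE.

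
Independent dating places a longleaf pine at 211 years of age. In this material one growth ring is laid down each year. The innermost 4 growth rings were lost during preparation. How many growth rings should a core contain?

One growth ring per year gives 211 growth rings over 211 years.
Less the 4 uncaptured growth rings: 211 − 4 = 207.

207 growth rings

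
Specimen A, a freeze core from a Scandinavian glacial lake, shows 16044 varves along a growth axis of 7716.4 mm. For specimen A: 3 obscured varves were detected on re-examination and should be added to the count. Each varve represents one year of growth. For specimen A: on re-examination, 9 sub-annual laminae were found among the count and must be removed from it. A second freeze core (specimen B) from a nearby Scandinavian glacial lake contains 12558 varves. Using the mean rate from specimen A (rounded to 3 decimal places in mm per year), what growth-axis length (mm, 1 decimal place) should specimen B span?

6040.4 mm

Specimen A: adjusted count: 16044 − 9 + 3 = 16038 varves.
A: 7716.4 mm over 16038 years gives 7716.4 / 16038 ≈ 0.481 mm/year.
B's length ≈ 0.481 × 12558 = 6040.4 mm.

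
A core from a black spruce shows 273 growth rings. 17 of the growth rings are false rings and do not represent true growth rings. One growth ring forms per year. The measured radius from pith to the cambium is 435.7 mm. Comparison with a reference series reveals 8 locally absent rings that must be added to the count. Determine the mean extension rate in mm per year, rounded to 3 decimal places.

1.650 mm per year

True growth ring count = 273 − 17 + 8 = 264.
Extension rate ≈ 435.7 / 264 = 1.650 mm per year.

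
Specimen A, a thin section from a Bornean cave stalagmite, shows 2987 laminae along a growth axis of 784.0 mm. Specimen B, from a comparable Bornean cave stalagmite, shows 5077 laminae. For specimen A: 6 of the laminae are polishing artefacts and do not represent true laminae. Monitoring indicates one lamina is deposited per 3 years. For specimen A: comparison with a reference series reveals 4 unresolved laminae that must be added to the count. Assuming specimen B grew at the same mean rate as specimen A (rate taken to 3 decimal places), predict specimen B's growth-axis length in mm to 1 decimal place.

1340.3 mm

Specimen A: after corrections the count is 2987 − 6 + 4 = 2985 laminae.
Specimen A: at 3 years per lamina, 2985 × 3 = 8955 years.
A: Mean rate = 784.0 mm / 8955 years ≈ 0.088 mm/year.
Specimen B: multiplying by 3 years per lamina: 5077 × 3 = 15231 years. For B, 0.088 mm/year × 15231 years = 1340.3 mm.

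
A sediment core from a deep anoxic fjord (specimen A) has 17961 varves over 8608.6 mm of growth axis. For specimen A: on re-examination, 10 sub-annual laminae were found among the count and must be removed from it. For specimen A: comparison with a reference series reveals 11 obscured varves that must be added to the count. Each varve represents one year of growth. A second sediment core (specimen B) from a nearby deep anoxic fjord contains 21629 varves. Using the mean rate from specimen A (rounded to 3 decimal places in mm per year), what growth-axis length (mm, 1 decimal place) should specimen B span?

10360.3 mm

Specimen A: true varve count = 17961 − 10 + 11 = 17962.
A: 8608.6 mm over 17962 years gives 8608.6 / 17962 ≈ 0.479 mm per year.
Length of B = 0.479 × 21629 = 10360.3 mm.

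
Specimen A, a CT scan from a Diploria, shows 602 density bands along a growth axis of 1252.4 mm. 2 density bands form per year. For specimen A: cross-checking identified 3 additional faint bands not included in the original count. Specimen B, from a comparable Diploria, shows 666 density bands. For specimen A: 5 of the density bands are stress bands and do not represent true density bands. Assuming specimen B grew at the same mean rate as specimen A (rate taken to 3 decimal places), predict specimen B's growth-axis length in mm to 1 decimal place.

Specimen A: adjusted count: 602 − 5 + 3 = 600 density bands.
Specimen A: 600 density bands at 2 per year is 600 / 2 = 300 years.
A: Extension rate ≈ 1252.4 / 300 = 4.175 mm per year.
Specimen B: with 2 density bands per year, 666 / 2 = 333 years. Length of B = 4.175 × 333 = 1390.3 mm.

1390.3 mm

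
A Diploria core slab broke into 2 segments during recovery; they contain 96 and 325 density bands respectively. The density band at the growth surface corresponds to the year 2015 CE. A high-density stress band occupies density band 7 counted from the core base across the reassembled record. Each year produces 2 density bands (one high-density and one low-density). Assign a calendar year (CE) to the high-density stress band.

Total density bands = 96 + 325 = 421.
421 − 7 = 414 density bands lie beyond the high-density stress band toward the growth surface.
With 2 density bands per year, 414 / 2 = 207 years.
Counting back 207 years from 2015 CE places the high-density stress band in 2015 − 207 = 1808 CE.

1808 CE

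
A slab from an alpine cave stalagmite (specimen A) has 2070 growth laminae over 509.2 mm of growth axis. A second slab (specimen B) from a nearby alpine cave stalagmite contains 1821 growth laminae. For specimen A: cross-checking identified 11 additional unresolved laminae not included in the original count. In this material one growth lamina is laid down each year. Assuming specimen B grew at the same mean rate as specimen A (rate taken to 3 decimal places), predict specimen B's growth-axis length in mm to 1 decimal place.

Specimen A: correcting the raw count gives 2070 + 11 = 2081 true growth laminae.
A: Extension rate ≈ 509.2 / 2081 = 0.245 mm/yr.
B's length ≈ 0.245 × 1821 = 446.1 mm.

446.1 mm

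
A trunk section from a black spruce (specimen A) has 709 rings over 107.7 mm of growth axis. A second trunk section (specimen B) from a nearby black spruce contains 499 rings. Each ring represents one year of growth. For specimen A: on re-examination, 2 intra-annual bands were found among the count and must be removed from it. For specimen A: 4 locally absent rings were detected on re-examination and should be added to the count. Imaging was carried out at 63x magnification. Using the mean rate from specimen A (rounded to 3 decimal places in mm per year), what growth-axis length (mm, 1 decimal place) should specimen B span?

Specimen A: correcting the raw count gives 709 − 2 + 4 = 711 true rings.
A: Mean rate = 107.7 mm / 711 years ≈ 0.151 mm/year.
For B, 0.151 mm/year × 499 years = 75.3 mm.

75.3 mm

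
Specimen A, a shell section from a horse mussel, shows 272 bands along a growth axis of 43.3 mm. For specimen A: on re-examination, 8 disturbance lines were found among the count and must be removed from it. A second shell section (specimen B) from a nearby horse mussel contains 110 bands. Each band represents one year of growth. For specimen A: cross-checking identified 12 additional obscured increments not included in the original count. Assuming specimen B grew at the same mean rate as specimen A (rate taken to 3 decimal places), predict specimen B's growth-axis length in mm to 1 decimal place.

Specimen A: adjusted count: 272 − 8 + 12 = 276 bands.
A: Mean rate = 43.3 mm / 276 years ≈ 0.157 mm/yr.
For B, 0.157 mm/year × 110 years = 17.3 mm.

17.3 mm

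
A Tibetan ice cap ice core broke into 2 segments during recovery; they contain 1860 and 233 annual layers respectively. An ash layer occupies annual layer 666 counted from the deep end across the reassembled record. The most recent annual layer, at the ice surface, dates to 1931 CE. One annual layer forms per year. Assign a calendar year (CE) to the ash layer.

504 CE

Total annual layers = 1860 + 233 = 2093.
Between annual layer 666 and the ice surface there are 2093 − 666 = 1427 annual layers.
The annual layer at the ice surface is 1931 CE, so the ash layer dates to 1931 − 1427 = 504 CE.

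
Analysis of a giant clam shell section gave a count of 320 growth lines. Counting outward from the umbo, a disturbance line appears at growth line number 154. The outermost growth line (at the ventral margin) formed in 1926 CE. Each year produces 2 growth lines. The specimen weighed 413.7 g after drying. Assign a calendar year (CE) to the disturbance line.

The disturbance line sits at growth line 154 from the umbo, so 320 − 154 = 166 growth lines formed after it.
With 2 growth lines per year, 166 / 2 = 83 years.
The growth line at the ventral margin is 1926 CE, so the disturbance line dates to 1926 − 83 = 1843 CE.

1843 CE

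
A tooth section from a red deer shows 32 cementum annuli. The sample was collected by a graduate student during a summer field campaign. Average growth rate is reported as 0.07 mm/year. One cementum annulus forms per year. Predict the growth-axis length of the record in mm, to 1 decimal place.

2.2 mm

The record spans 32 years at 0.07 mm per year.
Length ≈ 0.07 × 32 = 2.2 mm.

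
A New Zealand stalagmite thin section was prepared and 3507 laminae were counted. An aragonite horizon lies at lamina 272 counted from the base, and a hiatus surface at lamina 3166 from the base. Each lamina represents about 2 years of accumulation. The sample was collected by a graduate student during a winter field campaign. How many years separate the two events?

The two markers are separated by 3166 − 272 = 2894 laminae.
2894 laminae at 2 years each span 2894 × 2 = 5788 years.

5788 years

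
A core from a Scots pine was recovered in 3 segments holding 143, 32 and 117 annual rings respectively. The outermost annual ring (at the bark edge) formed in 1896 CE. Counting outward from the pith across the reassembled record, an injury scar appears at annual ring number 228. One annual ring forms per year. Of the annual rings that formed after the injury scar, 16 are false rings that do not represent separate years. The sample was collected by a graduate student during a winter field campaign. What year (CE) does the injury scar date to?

Total annual rings = 143 + 32 + 117 = 292.
The injury scar sits at annual ring 228 from the pith, so 292 − 228 = 64 annual rings formed after it.
Removing the 16 false annual rings leaves 64 − 16 = 48 true annual rings beyond the injury scar.
1896 − 48 = 1848 CE.

1848 CE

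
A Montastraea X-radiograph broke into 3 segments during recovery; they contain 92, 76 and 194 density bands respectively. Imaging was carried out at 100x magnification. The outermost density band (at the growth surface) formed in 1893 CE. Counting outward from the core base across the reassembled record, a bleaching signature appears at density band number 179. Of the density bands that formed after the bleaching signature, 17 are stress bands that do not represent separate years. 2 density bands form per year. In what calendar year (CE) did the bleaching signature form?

1810 CE

Total density bands = 92 + 76 + 194 = 362.
The bleaching signature sits at density band 179 from the core base, so 362 − 179 = 183 density bands formed after it.
183 − 17 false = 166 true density bands after the bleaching signature.
166 density bands at 2 per year is 166 / 2 = 83 years.
The density band at the growth surface is 1893 CE, so the bleaching signature dates to 1893 − 83 = 1810 CE.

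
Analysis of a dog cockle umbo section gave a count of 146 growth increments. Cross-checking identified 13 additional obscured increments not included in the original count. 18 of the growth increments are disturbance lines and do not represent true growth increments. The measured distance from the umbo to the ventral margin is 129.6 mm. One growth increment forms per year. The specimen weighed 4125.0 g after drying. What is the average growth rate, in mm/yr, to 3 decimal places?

0.919 mm/yr

True growth increment count = 146 − 18 + 13 = 141.
Extension rate ≈ 129.6 / 141 = 0.919 mm/yr.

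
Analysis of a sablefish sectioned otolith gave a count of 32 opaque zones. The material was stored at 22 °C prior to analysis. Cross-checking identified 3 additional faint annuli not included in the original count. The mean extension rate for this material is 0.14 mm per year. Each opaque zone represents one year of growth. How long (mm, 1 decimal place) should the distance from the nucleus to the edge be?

True opaque zone count = 32 + 3 = 35.
Length ≈ 0.14 × 35 = 4.9 mm.

4.9 mm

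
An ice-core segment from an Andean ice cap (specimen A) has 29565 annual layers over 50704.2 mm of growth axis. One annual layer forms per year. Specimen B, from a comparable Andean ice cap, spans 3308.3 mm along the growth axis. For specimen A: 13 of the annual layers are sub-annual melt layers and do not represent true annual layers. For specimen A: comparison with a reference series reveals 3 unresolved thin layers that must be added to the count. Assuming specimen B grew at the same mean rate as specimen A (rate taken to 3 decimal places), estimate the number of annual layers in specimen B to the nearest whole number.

1928 annual layers

Specimen A: adjusted count: 29565 − 13 + 3 = 29555 annual layers.
A: Mean rate = 50704.2 mm / 29555 years ≈ 1.716 mm/yr.
Specimen B: 3308.3 mm / 1.716 mm per year = 1927.91 years ≈ 1928 annual layers.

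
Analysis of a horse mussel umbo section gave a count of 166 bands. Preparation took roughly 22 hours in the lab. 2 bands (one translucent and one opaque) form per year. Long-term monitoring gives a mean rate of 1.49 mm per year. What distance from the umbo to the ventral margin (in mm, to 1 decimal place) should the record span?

123.7 mm

With 2 bands per year, 166 / 2 = 83 years.
Predicted length = 1.49 mm/year × 83 years = 123.7 mm.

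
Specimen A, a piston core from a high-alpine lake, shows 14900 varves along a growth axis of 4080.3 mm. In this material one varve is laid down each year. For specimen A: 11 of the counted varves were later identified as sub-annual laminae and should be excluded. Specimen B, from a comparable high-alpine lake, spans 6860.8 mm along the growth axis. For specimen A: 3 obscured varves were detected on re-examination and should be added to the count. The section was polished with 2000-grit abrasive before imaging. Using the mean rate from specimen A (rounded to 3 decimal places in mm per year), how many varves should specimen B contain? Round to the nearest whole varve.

Specimen A: true varve count = 14900 − 11 + 3 = 14892.
A: Mean rate = 4080.3 mm / 14892 years ≈ 0.274 mm per year.
Specimen B: 6860.8 mm / 0.274 mm per year = 25039.42 years ≈ 25039 varves.

25039 varves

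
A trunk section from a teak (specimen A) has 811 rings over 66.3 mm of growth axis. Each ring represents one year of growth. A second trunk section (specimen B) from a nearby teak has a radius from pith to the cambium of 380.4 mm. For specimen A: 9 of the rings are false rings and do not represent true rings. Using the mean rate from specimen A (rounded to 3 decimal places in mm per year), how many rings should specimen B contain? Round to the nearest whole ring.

Specimen A: after corrections the count is 811 − 9 = 802 rings.
A: 66.3 mm over 802 years gives 66.3 / 802 ≈ 0.083 mm/year.
Specimen B: 380.4 mm / 0.083 mm per year = 4583.13 years ≈ 4583 rings.

4583 rings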